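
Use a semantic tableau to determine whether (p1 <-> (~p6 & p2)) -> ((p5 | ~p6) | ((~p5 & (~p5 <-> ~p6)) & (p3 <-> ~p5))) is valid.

Assume the negation and expand:
Initial set: {~((p1 <-> (~p6 & p2)) -> ((p5 | ~p6) | ((~p5 & (~p5 <-> ~p6)) & (p3 <-> ~p5))))}.
~((p1 <-> (~p6 & p2)) -> ((p5 | ~p6) | ((~p5 & (~p5 <-> ~p6)) & (p3 <-> ~p5)))): α-rule — add (p1 <-> (~p6 & p2)), ~((p5 | ~p6) | ((~p5 & (~p5 <-> ~p6)) & (p3 <-> ~p5))).
~((p5 | ~p6) | ((~p5 & (~p5 <-> ~p6)) & (p3 <-> ~p5))): α-rule — add ~(p5 | ~p6), ~((~p5 & (~p5 <-> ~p6)) & (p3 <-> ~p5)).
~(p5 | ~p6): α-rule — add ~p5, ~~p6.
(p1 <-> (~p6 & p2)): β-rule — branch into p1, (~p6 & p2)  //  ~p1, ~(~p6 & p2).
  branch 1 (add p1, (~p6 & p2)):
    (~p6 & p2): α-rule — add ~p6, p2.
    × closes — contains both p6 and ~p6.
  branch 2 (add ~p1, ~(~p6 & p2)):
    ~((~p5 & (~p5 <-> ~p6)) & (p3 <-> ~p5)): β-rule — branch into ~(~p5 & (~p5 <-> ~p6))  //  ~(p3 <-> ~p5).
      branch 2.1 (add ~(~p5 & (~p5 <-> ~p6))):
        ~(~p6 & p2): β-rule — branch into ~~p6  //  ~p2.
          branch 2.1.1 (add ~~p6):
            ~(~p5 & (~p5 <-> ~p6)): β-rule — branch into ~~p5  //  ~(~p5 <-> ~p6).
              branch 2.1.1.1 (add ~~p5):
                × closes — contains both p5 and ~p5.
              branch 2.1.1.2 (add ~(~p5 <-> ~p6)):
                ~(~p5 <-> ~p6): β-rule — branch into ~p5, ~~p6  //  ~~p5, ~p6.
                  branch 2.1.1.2.1 (add ~p5, ~~p6):
                    ○ open, literals {p1=0, p5=0, p6=1}.
                  branch 2.1.1.2.2 (add ~~p5, ~p6):
                    × closes — contains both p5 and ~p5.
          branch 2.1.2 (add ~p2):
            ~(~p5 & (~p5 <-> ~p6)): β-rule — branch into ~~p5  //  ~(~p5 <-> ~p6).
              branch 2.1.2.1 (add ~~p5):
                × closes — contains both p5 and ~p5.
              branch 2.1.2.2 (add ~(~p5 <-> ~p6)):
                ~(~p5 <-> ~p6): β-rule — branch into ~p5, ~~p6  //  ~~p5, ~p6.
                  branch 2.1.2.2.1 (add ~p5, ~~p6):
                    ○ open, literals {p1=0, p2=0, p5=0, p6=1}.
                  branch 2.1.2.2.2 (add ~~p5, ~p6):
                    × closes — contains both p5 and ~p5.
      branch 2.2 (add ~(p3 <-> ~p5)):
        ~(~p6 & p2): β-rule — branch into ~~p6  //  ~p2.
          branch 2.2.1 (add ~~p6):
            ~(p3 <-> ~p5): β-rule — branch into p3, ~~p5  //  ~p3, ~p5.
              branch 2.2.1.1 (add p3, ~~p5):
                × closes — contains both p5 and ~p5.
              branch 2.2.1.2 (add ~p3, ~p5):
                ○ open, literals {p1=0, p3=0, p5=0, p6=1}.
          branch 2.2.2 (add ~p2):
            ~(p3 <-> ~p5): β-rule — branch into p3, ~~p5  //  ~p3, ~p5.
              branch 2.2.2.1 (add p3, ~~p5):
                × closes — contains both p5 and ~p5.
              branch 2.2.2.2 (add ~p3, ~p5):
                ○ open, literals {p1=0, p2=0, p3=0, p5=0, p6=1}.
7 branches closed, 4 open.
An open branch gives a countermodel: p1=0, p5=0, p6=1 (unmentioned atoms arbitrary); under it the original formula is false.

Not valid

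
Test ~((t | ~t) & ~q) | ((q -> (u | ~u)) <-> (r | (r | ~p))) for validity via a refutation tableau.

Assume the negation and expand:
Initial set: {~(~((t | ~t) & ~q) | ((q -> (u | ~u)) <-> (r | (r | ~p))))}.
~(~((t | ~t) & ~q) | ((q -> (u | ~u)) <-> (r | (r | ~p)))): α-rule — add ~~((t | ~t) & ~q), ~((q -> (u | ~u)) <-> (r | (r | ~p))).
~~((t | ~t) & ~q): α-rule — add (t | ~t), ~q.
~((q -> (u | ~u)) <-> (r | (r | ~p))): β-rule — branch into (q -> (u | ~u)), ~(r | (r | ~p))  //  ~(q -> (u | ~u)), (r | (r | ~p)).
  branch 1 (add (q -> (u | ~u)), ~(r | (r | ~p))):
    ~(r | (r | ~p)): α-rule — add ~r, ~(r | ~p).
    ~(r | ~p): α-rule — add ~r, ~~p.
    (t | ~t): β-rule — branch into t  //  ~t.
      branch 1.1 (add t):
        (q -> (u | ~u)): β-rule — branch into ~q  //  (u | ~u).
          branch 1.1.1 (add ~q):
            ○ open, literals {p=T, q=F, r=F, t=T}.
          branch 1.1.2 (add (u | ~u)):
            (u | ~u): β-rule — branch into u  //  ~u.
              branch 1.1.2.1 (add u):
                ○ open, literals {p=T, q=F, r=F, t=T, u=T}.
              branch 1.1.2.2 (add ~u):
                ○ open, literals {p=T, q=F, r=F, t=T, u=F}.
      branch 1.2 (add ~t):
        (q -> (u | ~u)): β-rule — branch into ~q  //  (u | ~u).
          branch 1.2.1 (add ~q):
            ○ open, literals {p=T, q=F, r=F, t=F}.
          branch 1.2.2 (add (u | ~u)):
            (u | ~u): β-rule — branch into u  //  ~u.
              branch 1.2.2.1 (add u):
                ○ open, literals {p=T, q=F, r=F, t=F, u=T}.
              branch 1.2.2.2 (add ~u):
                ○ open, literals {p=T, q=F, r=F, t=F, u=F}.
  branch 2 (add ~(q -> (u | ~u)), (r | (r | ~p))):
    ~(q -> (u | ~u)): α-rule — add q, ~(u | ~u).
    × closes — contains both q and ~q.
1 branch closed, 6 open.
An open branch gives a countermodel: p=T, q=F, r=F, t=T (unmentioned atoms arbitrary); under it the original formula is false.

Not valid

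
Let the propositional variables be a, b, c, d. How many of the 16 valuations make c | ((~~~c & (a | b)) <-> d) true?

12

Initial set: {(c | ((~~~c & (a | b)) <-> d))}.
(c | ((~~~c & (a | b)) <-> d)): β-rule — branch into c  //  ((~~~c & (a | b)) <-> d).
  branch 1 (add c):
    ○ open, literals {c=T}.
  branch 2 (add ((~~~c & (a | b)) <-> d)):
    ((~~~c & (a | b)) <-> d): β-rule — branch into (~~~c & (a | b)), d  //  ~(~~~c & (a | b)), ~d.
      branch 2.1 (add (~~~c & (a | b)), d):
        (~~~c & (a | b)): α-rule — add ~~~c, (a | b).
        ~~~c: drop double negation, giving ~c.
        (a | b): β-rule — branch into a  //  b.
          branch 2.1.1 (add a):
            ○ open, literals {a=T, c=F, d=T}.
          branch 2.1.2 (add b):
            ○ open, literals {b=T, c=F, d=T}.
      branch 2.2 (add ~(~~~c & (a | b)), ~d):
        ~(~~~c & (a | b)): β-rule — branch into ~~~~c  //  ~(a | b).
          branch 2.2.1 (add ~~~~c):
            ~~~~c: drop double negation, giving ~~c.
            ○ open, literals {c=T, d=F}.
          branch 2.2.2 (add ~(a | b)):
            ~(a | b): α-rule — add ~a, ~b.
            ○ open, literals {a=F, b=F, d=F}.
0 branches closed, 5 open.
Each open branch fixes some atoms; the unmentioned ones are free. Counting distinct full assignments: branch {c=T} (a, b, d) contributes 8 new; branch {a=T, c=F, d=T} (b) contributes 2 new; branch {b=T, c=F, d=T} (a) contributes 1 new; branch {c=T, d=F} (a, b) contributes 0 new; branch {a=F, b=F, d=F} (c) contributes 1 new. Total: 12.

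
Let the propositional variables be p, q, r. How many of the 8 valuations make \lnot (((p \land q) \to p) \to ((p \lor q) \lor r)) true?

1

Initial set: {\lnot (((p \land q) \to p) \to ((p \lor q) \lor r))}.
\lnot (((p \land q) \to p) \to ((p \lor q) \lor r)): α-rule — add ((p \land q) \to p), \lnot ((p \lor q) \lor r).
\lnot ((p \lor q) \lor r): α-rule — add \lnot (p \lor q), \lnot r.
\lnot (p \lor q): α-rule — add \lnot p, \lnot q.
((p \land q) \to p): β-rule — branch into \lnot (p \land q)  //  p.
  branch 1 (add \lnot (p \land q)):
    \lnot (p \land q): β-rule — branch into \lnot p  //  \lnot q.
      branch 1.1 (add \lnot p):
        ○ open, literals {p=F, q=F, r=F}.
      branch 1.2 (add \lnot q):
        ○ open, literals {p=F, q=F, r=F}.
  branch 2 (add p):
    × closes — contains both p and \lnot p.
1 branch closed, 2 open.
Each open branch fixes some atoms; the unmentioned ones are free. Counting distinct full assignments: branch {p=F, q=F, r=F} (none free) contributes 1 new; branch {p=F, q=F, r=F} (none free) contributes 0 new. Total: 1.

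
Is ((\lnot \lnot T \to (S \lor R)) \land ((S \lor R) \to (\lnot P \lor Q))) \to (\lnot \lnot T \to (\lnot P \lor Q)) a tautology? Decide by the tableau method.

Valid

Assume the negation and expand:
Initial set: {\lnot (((\lnot \lnot T \to (S \lor R)) \land ((S \lor R) \to (\lnot P \lor Q))) \to (\lnot \lnot T \to (\lnot P \lor Q)))}.
\lnot (((\lnot \lnot T \to (S \lor R)) \land ((S \lor R) \to (\lnot P \lor Q))) \to (\lnot \lnot T \to (\lnot P \lor Q))): α-rule — add ((\lnot \lnot T \to (S \lor R)) \land ((S \lor R) \to (\lnot P \lor Q))), \lnot (\lnot \lnot T \to (\lnot P \lor Q)).
((\lnot \lnot T \to (S \lor R)) \land ((S \lor R) \to (\lnot P \lor Q))): α-rule — add (\lnot \lnot T \to (S \lor R)), ((S \lor R) \to (\lnot P \lor Q)).
\lnot (\lnot \lnot T \to (\lnot P \lor Q)): α-rule — add \lnot \lnot T, \lnot (\lnot P \lor Q).
\lnot \lnot T: drop double negation, giving T.
\lnot (\lnot P \lor Q): α-rule — add \lnot \lnot P, \lnot Q.
(\lnot \lnot T \to (S \lor R)): β-rule — branch into \lnot \lnot \lnot T  //  (S \lor R).
  branch 1 (add \lnot \lnot \lnot T):
    \lnot \lnot \lnot T: drop double negation, giving \lnot T.
    × closes — contains both T and \lnot T.
  branch 2 (add (S \lor R)):
    ((S \lor R) \to (\lnot P \lor Q)): β-rule — branch into \lnot (S \lor R)  //  (\lnot P \lor Q).
      branch 2.1 (add \lnot (S \lor R)):
        \lnot (S \lor R): α-rule — add \lnot S, \lnot R.
        (S \lor R): β-rule — branch into S  //  R.
          branch 2.1.1 (add S):
            × closes — contains both S and \lnot S.
          branch 2.1.2 (add R):
            × closes — contains both R and \lnot R.
      branch 2.2 (add (\lnot P \lor Q)):
        (S \lor R): β-rule — branch into S  //  R.
          branch 2.2.1 (add S):
            (\lnot P \lor Q): β-rule — branch into \lnot P  //  Q.
              branch 2.2.1.1 (add \lnot P):
                × closes — contains both P and \lnot P.
              branch 2.2.1.2 (add Q):
                × closes — contains both Q and \lnot Q.
          branch 2.2.2 (add R):
            (\lnot P \lor Q): β-rule — branch into \lnot P  //  Q.
              branch 2.2.2.1 (add \lnot P):
                × closes — contains both P and \lnot P.
              branch 2.2.2.2 (add Q):
                × closes — contains both Q and \lnot Q.
All 7 branches close.
Every branch closed, so the negation is unsatisfiable and the formula is valid.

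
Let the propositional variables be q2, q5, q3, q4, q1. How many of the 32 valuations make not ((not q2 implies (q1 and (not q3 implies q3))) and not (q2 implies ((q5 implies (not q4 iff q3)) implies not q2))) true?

20

Initial set: {not ((not q2 implies (q1 and (not q3 implies q3))) and not (q2 implies ((q5 implies (not q4 iff q3)) implies not q2)))}.
not ((not q2 implies (q1 and (not q3 implies q3))) and not (q2 implies ((q5 implies (not q4 iff q3)) implies not q2))): β-rule — branch into not (not q2 implies (q1 and (not q3 implies q3)))  //  not not (q2 implies ((q5 implies (not q4 iff q3)) implies not q2)).
  branch 1 (add not (not q2 implies (q1 and (not q3 implies q3)))):
    not (not q2 implies (q1 and (not q3 implies q3))): α-rule — add not q2, not (q1 and (not q3 implies q3)).
    not (q1 and (not q3 implies q3)): β-rule — branch into not q1  //  not (not q3 implies q3).
      branch 1.1 (add not q1):
        ○ open, literals {q1=F, q2=F}.
      branch 1.2 (add not (not q3 implies q3)):
        not (not q3 implies q3): α-rule — add not q3, not q3.
        ○ open, literals {q2=F, q3=F}.
  branch 2 (add not not (q2 implies ((q5 implies (not q4 iff q3)) implies not q2))):
    not not (q2 implies ((q5 implies (not q4 iff q3)) implies not q2)): β-rule — branch into not q2  //  ((q5 implies (not q4 iff q3)) implies not q2).
      branch 2.1 (add not q2):
        ○ open, literals {q2=F}.
      branch 2.2 (add ((q5 implies (not q4 iff q3)) implies not q2)):
        ((q5 implies (not q4 iff q3)) implies not q2): β-rule — branch into not (q5 implies (not q4 iff q3))  //  not q2.
          branch 2.2.1 (add not (q5 implies (not q4 iff q3))):
            not (q5 implies (not q4 iff q3)): α-rule — add q5, not (not q4 iff q3).
            not (not q4 iff q3): β-rule — branch into not q4, not q3  //  not not q4, q3.
              branch 2.2.1.1 (add not q4, not q3):
                ○ open, literals {q3=F, q4=F, q5=T}.
              branch 2.2.1.2 (add not not q4, q3):
                ○ open, literals {q3=T, q4=T, q5=T}.
          branch 2.2.2 (add not q2):
            ○ open, literals {q2=F}.
0 branches closed, 6 open.
Each open branch fixes some atoms; the unmentioned ones are free. Counting distinct full assignments: branch {q1=F, q2=F} (q5, q3, q4) contributes 8 new; branch {q2=F, q3=F} (q5, q4, q1) contributes 4 new; branch {q2=F} (q5, q3, q4, q1) contributes 4 new; branch {q3=F, q4=F, q5=T} (q2, q1) contributes 2 new; branch {q3=T, q4=T, q5=T} (q2, q1) contributes 2 new; branch {q2=F} (q5, q3, q4, q1) contributes 0 new. Total: 20.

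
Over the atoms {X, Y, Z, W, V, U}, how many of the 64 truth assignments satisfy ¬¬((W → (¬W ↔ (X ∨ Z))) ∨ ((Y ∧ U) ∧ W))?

Initial set: {¬¬((W → (¬W ↔ (X ∨ Z))) ∨ ((Y ∧ U) ∧ W))}.
¬¬((W → (¬W ↔ (X ∨ Z))) ∨ ((Y ∧ U) ∧ W)): drop double negation, giving ((W → (¬W ↔ (X ∨ Z))) ∨ ((Y ∧ U) ∧ W)).
((W → (¬W ↔ (X ∨ Z))) ∨ ((Y ∧ U) ∧ W)): β-rule — branch into (W → (¬W ↔ (X ∨ Z)))  //  ((Y ∧ U) ∧ W).
  branch 1 (add (W → (¬W ↔ (X ∨ Z)))):
    (W → (¬W ↔ (X ∨ Z))): β-rule — branch into ¬W  //  (¬W ↔ (X ∨ Z)).
      branch 1.1 (add ¬W):
        ○ open, literals {W=F}.
      branch 1.2 (add (¬W ↔ (X ∨ Z))):
        (¬W ↔ (X ∨ Z)): β-rule — branch into ¬W, (X ∨ Z)  //  ¬¬W, ¬(X ∨ Z).
          branch 1.2.1 (add ¬W, (X ∨ Z)):
            (X ∨ Z): β-rule — branch into X  //  Z.
              branch 1.2.1.1 (add X):
                ○ open, literals {W=F, X=T}.
              branch 1.2.1.2 (add Z):
                ○ open, literals {W=F, Z=T}.
          branch 1.2.2 (add ¬¬W, ¬(X ∨ Z)):
            ¬(X ∨ Z): α-rule — add ¬X, ¬Z.
            ○ open, literals {W=T, X=F, Z=F}.
  branch 2 (add ((Y ∧ U) ∧ W)):
    ((Y ∧ U) ∧ W): α-rule — add (Y ∧ U), W.
    (Y ∧ U): α-rule — add Y, U.
    ○ open, literals {U=T, W=T, Y=T}.
0 branches closed, 5 open.
Each open branch fixes some atoms; the unmentioned ones are free. Counting distinct full assignments: branch {W=F} (X, Y, Z, V, U) contributes 32 new; branch {W=F, X=T} (Y, Z, V, U) contributes 0 new; branch {W=F, Z=T} (X, Y, V, U) contributes 0 new; branch {W=T, X=F, Z=F} (Y, V, U) contributes 8 new; branch {U=T, W=T, Y=T} (X, Z, V) contributes 6 new. Total: 46.

46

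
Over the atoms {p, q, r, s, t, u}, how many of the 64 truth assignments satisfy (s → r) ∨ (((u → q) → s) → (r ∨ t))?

56

Initial set: {T ((s → r) ∨ (((u → q) → s) → (r ∨ t)))}.
T ((s → r) ∨ (((u → q) → s) → (r ∨ t))): β-rule — branch into T (s → r)  //  T (((u → q) → s) → (r ∨ t)).
  branch 1 (add T (s → r)):
    T (s → r): β-rule — branch into F s  //  T r.
      branch 1.1 (add F s):
        ○ open, literals {s=F}.
      branch 1.2 (add T r):
        ○ open, literals {r=T}.
  branch 2 (add T (((u → q) → s) → (r ∨ t))):
    T (((u → q) → s) → (r ∨ t)): β-rule — branch into F ((u → q) → s)  //  T (r ∨ t).
      branch 2.1 (add F ((u → q) → s)):
        F ((u → q) → s): α-rule — add T (u → q), F s.
        T (u → q): β-rule — branch into F u  //  T q.
          branch 2.1.1 (add F u):
            ○ open, literals {s=F, u=F}.
          branch 2.1.2 (add T q):
            ○ open, literals {q=T, s=F}.
      branch 2.2 (add T (r ∨ t)):
        T (r ∨ t): β-rule — branch into T r  //  T t.
          branch 2.2.1 (add T r):
            ○ open, literals {r=T}.
          branch 2.2.2 (add T t):
            ○ open, literals {t=T}.
0 branches closed, 6 open.
Each open branch fixes some atoms; the unmentioned ones are free. Counting distinct full assignments: branch {s=F} (p, q, r, t, u) contributes 32 new; branch {r=T} (p, q, s, t, u) contributes 16 new; branch {s=F, u=F} (p, q, r, t) contributes 0 new; branch {q=T, s=F} (p, r, t, u) contributes 0 new; branch {r=T} (p, q, s, t, u) contributes 0 new; branch {t=T} (p, q, r, s, u) contributes 8 new. Total: 56.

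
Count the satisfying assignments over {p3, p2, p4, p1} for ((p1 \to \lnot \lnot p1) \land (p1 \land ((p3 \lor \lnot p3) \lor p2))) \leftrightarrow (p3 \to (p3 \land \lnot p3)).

Initial set: {(((p1 \to \lnot \lnot p1) \land (p1 \land ((p3 \lor \lnot p3) \lor p2))) \leftrightarrow (p3 \to (p3 \land \lnot p3)))}.
(((p1 \to \lnot \lnot p1) \land (p1 \land ((p3 \lor \lnot p3) \lor p2))) \leftrightarrow (p3 \to (p3 \land \lnot p3))): β-rule — branch into ((p1 \to \lnot \lnot p1) \land (p1 \land ((p3 \lor \lnot p3) \lor p2))), (p3 \to (p3 \land \lnot p3))  //  \lnot ((p1 \to \lnot \lnot p1) \land (p1 \land ((p3 \lor \lnot p3) \lor p2))), \lnot (p3 \to (p3 \land \lnot p3)).
  branch 1 (add ((p1 \to \lnot \lnot p1) \land (p1 \land ((p3 \lor \lnot p3) \lor p2))), (p3 \to (p3 \land \lnot p3))):
    ((p1 \to \lnot \lnot p1) \land (p1 \land ((p3 \lor \lnot p3) \lor p2))): α-rule — add (p1 \to \lnot \lnot p1), (p1 \land ((p3 \lor \lnot p3) \lor p2)).
    (p1 \land ((p3 \lor \lnot p3) \lor p2)): α-rule — add p1, ((p3 \lor \lnot p3) \lor p2).
    (p3 \to (p3 \land \lnot p3)): β-rule — branch into \lnot p3  //  (p3 \land \lnot p3).
      branch 1.1 (add \lnot p3):
        (p1 \to \lnot \lnot p1): β-rule — branch into \lnot p1  //  \lnot \lnot p1.
          branch 1.1.1 (add \lnot p1):
            × closes — contains both p1 and \lnot p1.
          branch 1.1.2 (add \lnot \lnot p1):
            \lnot \lnot p1: drop double negation, giving p1.
            ((p3 \lor \lnot p3) \lor p2): β-rule — branch into (p3 \lor \lnot p3)  //  p2.
              branch 1.1.2.1 (add (p3 \lor \lnot p3)):
                (p3 \lor \lnot p3): β-rule — branch into p3  //  \lnot p3.
                  branch 1.1.2.1.1 (add p3):
                    × closes — contains both p3 and \lnot p3.
                  branch 1.1.2.1.2 (add \lnot p3):
                    ○ open, literals {p1=T, p3=F}.
              branch 1.1.2.2 (add p2):
                ○ open, literals {p1=T, p2=T, p3=F}.
      branch 1.2 (add (p3 \land \lnot p3)):
        (p3 \land \lnot p3): α-rule — add p3, \lnot p3.
        × closes — contains both p3 and \lnot p3.
  branch 2 (add \lnot ((p1 \to \lnot \lnot p1) \land (p1 \land ((p3 \lor \lnot p3) \lor p2))), \lnot (p3 \to (p3 \land \lnot p3))):
    \lnot (p3 \to (p3 \land \lnot p3)): α-rule — add p3, \lnot (p3 \land \lnot p3).
    \lnot ((p1 \to \lnot \lnot p1) \land (p1 \land ((p3 \lor \lnot p3) \lor p2))): β-rule — branch into \lnot (p1 \to \lnot \lnot p1)  //  \lnot (p1 \land ((p3 \lor \lnot p3) \lor p2)).
      branch 2.1 (add \lnot (p1 \to \lnot \lnot p1)):
        \lnot (p1 \to \lnot \lnot p1): α-rule — add p1, \lnot \lnot \lnot p1.
        \lnot \lnot \lnot p1: drop double negation, giving \lnot p1.
        × closes — contains both p1 and \lnot p1.
      branch 2.2 (add \lnot (p1 \land ((p3 \lor \lnot p3) \lor p2))):
        \lnot (p3 \land \lnot p3): β-rule — branch into \lnot p3  //  \lnot \lnot p3.
          branch 2.2.1 (add \lnot p3):
            × closes — contains both p3 and \lnot p3.
          branch 2.2.2 (add \lnot \lnot p3):
            \lnot (p1 \land ((p3 \lor \lnot p3) \lor p2)): β-rule — branch into \lnot p1  //  \lnot ((p3 \lor \lnot p3) \lor p2).
              branch 2.2.2.1 (add \lnot p1):
                ○ open, literals {p1=F, p3=T}.
              branch 2.2.2.2 (add \lnot ((p3 \lor \lnot p3) \lor p2)):
                \lnot ((p3 \lor \lnot p3) \lor p2): α-rule — add \lnot (p3 \lor \lnot p3), \lnot p2.
                \lnot (p3 \lor \lnot p3): α-rule — add \lnot p3, \lnot \lnot p3.
                × closes — contains both p3 and \lnot p3.
6 branches closed, 3 open.
Each open branch fixes some atoms; the unmentioned ones are free. Counting distinct full assignments: branch {p1=T, p3=F} (p2, p4) contributes 4 new; branch {p1=T, p2=T, p3=F} (p4) contributes 0 new; branch {p1=F, p3=T} (p2, p4) contributes 4 new. Total: 8.

8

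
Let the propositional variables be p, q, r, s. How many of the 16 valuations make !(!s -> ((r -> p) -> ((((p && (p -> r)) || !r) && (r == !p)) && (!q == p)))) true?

Initial set: {!(!s -> ((r -> p) -> ((((p && (p -> r)) || !r) && (r == !p)) && (!q == p))))}.
!(!s -> ((r -> p) -> ((((p && (p -> r)) || !r) && (r == !p)) && (!q == p)))): α-rule — add !s, !((r -> p) -> ((((p && (p -> r)) || !r) && (r == !p)) && (!q == p))).
!((r -> p) -> ((((p && (p -> r)) || !r) && (r == !p)) && (!q == p))): α-rule — add (r -> p), !((((p && (p -> r)) || !r) && (r == !p)) && (!q == p)).
(r -> p): β-rule — branch into !r  //  p.
  branch 1 (add !r):
    !((((p && (p -> r)) || !r) && (r == !p)) && (!q == p)): β-rule — branch into !(((p && (p -> r)) || !r) && (r == !p))  //  !(!q == p).
      branch 1.1 (add !(((p && (p -> r)) || !r) && (r == !p))):
        !(((p && (p -> r)) || !r) && (r == !p)): β-rule — branch into !((p && (p -> r)) || !r)  //  !(r == !p).
          branch 1.1.1 (add !((p && (p -> r)) || !r)):
            !((p && (p -> r)) || !r): α-rule — add !(p && (p -> r)), !!r.
            × closes — contains both r and !r.
          branch 1.1.2 (add !(r == !p)):
            !(r == !p): β-rule — branch into r, !!p  //  !r, !p.
              branch 1.1.2.1 (add r, !!p):
                × closes — contains both r and !r.
              branch 1.1.2.2 (add !r, !p):
                ○ open, literals {p=false, r=false, s=false}.
      branch 1.2 (add !(!q == p)):
        !(!q == p): β-rule — branch into !q, !p  //  !!q, p.
          branch 1.2.1 (add !q, !p):
            ○ open, literals {p=false, q=false, r=false, s=false}.
          branch 1.2.2 (add !!q, p):
            ○ open, literals {p=true, q=true, r=false, s=false}.
  branch 2 (add p):
    !((((p && (p -> r)) || !r) && (r == !p)) && (!q == p)): β-rule — branch into !(((p && (p -> r)) || !r) && (r == !p))  //  !(!q == p).
      branch 2.1 (add !(((p && (p -> r)) || !r) && (r == !p))):
        !(((p && (p -> r)) || !r) && (r == !p)): β-rule — branch into !((p && (p -> r)) || !r)  //  !(r == !p).
          branch 2.1.1 (add !((p && (p -> r)) || !r)):
            !((p && (p -> r)) || !r): α-rule — add !(p && (p -> r)), !!r.
            !(p && (p -> r)): β-rule — branch into !p  //  !(p -> r).
              branch 2.1.1.1 (add !p):
                × closes — contains both p and !p.
              branch 2.1.1.2 (add !(p -> r)):
                !(p -> r): α-rule — add p, !r.
                × closes — contains both r and !r.
          branch 2.1.2 (add !(r == !p)):
            !(r == !p): β-rule — branch into r, !!p  //  !r, !p.
              branch 2.1.2.1 (add r, !!p):
                ○ open, literals {p=true, r=true, s=false}.
              branch 2.1.2.2 (add !r, !p):
                × closes — contains both p and !p.
      branch 2.2 (add !(!q == p)):
        !(!q == p): β-rule — branch into !q, !p  //  !!q, p.
          branch 2.2.1 (add !q, !p):
            × closes — contains both p and !p.
          branch 2.2.2 (add !!q, p):
            ○ open, literals {p=true, q=true, s=false}.
6 branches closed, 5 open.
Each open branch fixes some atoms; the unmentioned ones are free. Counting distinct full assignments: branch {p=false, r=false, s=false} (q) contributes 2 new; branch {p=false, q=false, r=false, s=false} (none free) contributes 0 new; branch {p=true, q=true, r=false, s=false} (none free) contributes 1 new; branch {p=true, r=true, s=false} (q) contributes 2 new; branch {p=true, q=true, s=false} (r) contributes 0 new. Total: 5.

5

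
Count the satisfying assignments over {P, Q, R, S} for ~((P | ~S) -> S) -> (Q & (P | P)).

Initial set: {T (~((P | ~S) -> S) -> (Q & (P | P)))}.
T (~((P | ~S) -> S) -> (Q & (P | P))): β-rule — branch into F ~((P | ~S) -> S)  //  T (Q & (P | P)).
  branch 1 (add F ~((P | ~S) -> S)):
    F ~((P | ~S) -> S): β-rule — branch into F (P | ~S)  //  T S.
      branch 1.1 (add F (P | ~S)):
        F (P | ~S): α-rule — add F P, F ~S.
        ○ open, literals {P=0, S=1}.
      branch 1.2 (add T S):
        ○ open, literals {S=1}.
  branch 2 (add T (Q & (P | P))):
    T (Q & (P | P)): α-rule — add T Q, T (P | P).
    T (P | P): β-rule — branch into T P  //  T P.
      branch 2.1 (add T P):
        ○ open, literals {P=1, Q=1}.
      branch 2.2 (add T P):
        ○ open, literals {P=1, Q=1}.
0 branches closed, 4 open.
Each open branch fixes some atoms; the unmentioned ones are free. Counting distinct full assignments: branch {P=0, S=1} (Q, R) contributes 4 new; branch {S=1} (P, Q, R) contributes 4 new; branch {P=1, Q=1} (R, S) contributes 2 new; branch {P=1, Q=1} (R, S) contributes 0 new. Total: 10.

10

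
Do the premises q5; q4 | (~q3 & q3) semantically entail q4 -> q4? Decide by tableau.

Yes

Initial set: {q5; (q4 | (~q3 & q3)); ~(q4 -> q4)}.
~(q4 -> q4): α-rule — add q4, ~q4.
× closes — contains both q4 and ~q4.
All 1 branch closes.
Every branch closed, so the premises entail the conclusion.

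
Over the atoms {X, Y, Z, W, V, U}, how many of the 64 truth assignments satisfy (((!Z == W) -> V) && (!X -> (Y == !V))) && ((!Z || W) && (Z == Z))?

30

Initial set: {((((!Z == W) -> V) && (!X -> (Y == !V))) && ((!Z || W) && (Z == Z)))}.
((((!Z == W) -> V) && (!X -> (Y == !V))) && ((!Z || W) && (Z == Z))): α-rule — add (((!Z == W) -> V) && (!X -> (Y == !V))), ((!Z || W) && (Z == Z)).
(((!Z == W) -> V) && (!X -> (Y == !V))): α-rule — add ((!Z == W) -> V), (!X -> (Y == !V)).
((!Z || W) && (Z == Z)): α-rule — add (!Z || W), (Z == Z).
((!Z == W) -> V): β-rule — branch into !(!Z == W)  //  V.
  branch 1 (add !(!Z == W)):
    (!X -> (Y == !V)): β-rule — branch into !!X  //  (Y == !V).
      branch 1.1 (add !!X):
        (!Z || W): β-rule — branch into !Z  //  W.
          branch 1.1.1 (add !Z):
            (Z == Z): β-rule — branch into Z, Z  //  !Z, !Z.
              branch 1.1.1.1 (add Z, Z):
                × closes — contains both Z and !Z.
              branch 1.1.1.2 (add !Z, !Z):
                !(!Z == W): β-rule — branch into !Z, !W  //  !!Z, W.
                  branch 1.1.1.2.1 (add !Z, !W):
                    ○ open, literals {W=F, X=T, Z=F}.
                  branch 1.1.1.2.2 (add !!Z, W):
                    × closes — contains both Z and !Z.
          branch 1.1.2 (add W):
            (Z == Z): β-rule — branch into Z, Z  //  !Z, !Z.
              branch 1.1.2.1 (add Z, Z):
                !(!Z == W): β-rule — branch into !Z, !W  //  !!Z, W.
                  branch 1.1.2.1.1 (add !Z, !W):
                    × closes — contains both Z and !Z.
                  branch 1.1.2.1.2 (add !!Z, W):
                    ○ open, literals {W=T, X=T, Z=T}.
              branch 1.1.2.2 (add !Z, !Z):
                !(!Z == W): β-rule — branch into !Z, !W  //  !!Z, W.
                  branch 1.1.2.2.1 (add !Z, !W):
                    × closes — contains both W and !W.
                  branch 1.1.2.2.2 (add !!Z, W):
                    × closes — contains both Z and !Z.
      branch 1.2 (add (Y == !V)):
        (!Z || W): β-rule — branch into !Z  //  W.
          branch 1.2.1 (add !Z):
            (Z == Z): β-rule — branch into Z, Z  //  !Z, !Z.
              branch 1.2.1.1 (add Z, Z):
                × closes — contains both Z and !Z.
              branch 1.2.1.2 (add !Z, !Z):
                !(!Z == W): β-rule — branch into !Z, !W  //  !!Z, W.
                  branch 1.2.1.2.1 (add !Z, !W):
                    (Y == !V): β-rule — branch into Y, !V  //  !Y, !!V.
                      branch 1.2.1.2.1.1 (add Y, !V):
                        ○ open, literals {V=F, W=F, Y=T, Z=F}.
                      branch 1.2.1.2.1.2 (add !Y, !!V):
                        ○ open, literals {V=T, W=F, Y=F, Z=F}.
                  branch 1.2.1.2.2 (add !!Z, W):
                    × closes — contains both Z and !Z.
          branch 1.2.2 (add W):
            (Z == Z): β-rule — branch into Z, Z  //  !Z, !Z.
              branch 1.2.2.1 (add Z, Z):
                !(!Z == W): β-rule — branch into !Z, !W  //  !!Z, W.
                  branch 1.2.2.1.1 (add !Z, !W):
                    × closes — contains both Z and !Z.
                  branch 1.2.2.1.2 (add !!Z, W):
                    (Y == !V): β-rule — branch into Y, !V  //  !Y, !!V.
                      branch 1.2.2.1.2.1 (add Y, !V):
                        ○ open, literals {V=F, W=T, Y=T, Z=T}.
                      branch 1.2.2.1.2.2 (add !Y, !!V):
                        ○ open, literals {V=T, W=T, Y=F, Z=T}.
              branch 1.2.2.2 (add !Z, !Z):
                !(!Z == W): β-rule — branch into !Z, !W  //  !!Z, W.
                  branch 1.2.2.2.1 (add !Z, !W):
                    × closes — contains both W and !W.
                  branch 1.2.2.2.2 (add !!Z, W):
                    × closes — contains both Z and !Z.
  branch 2 (add V):
    (!X -> (Y == !V)): β-rule — branch into !!X  //  (Y == !V).
      branch 2.1 (add !!X):
        (!Z || W): β-rule — branch into !Z  //  W.
          branch 2.1.1 (add !Z):
            (Z == Z): β-rule — branch into Z, Z  //  !Z, !Z.
              branch 2.1.1.1 (add Z, Z):
                × closes — contains both Z and !Z.
              branch 2.1.1.2 (add !Z, !Z):
                ○ open, literals {V=T, X=T, Z=F}.
          branch 2.1.2 (add W):
            (Z == Z): β-rule — branch into Z, Z  //  !Z, !Z.
              branch 2.1.2.1 (add Z, Z):
                ○ open, literals {V=T, W=T, X=T, Z=T}.
              branch 2.1.2.2 (add !Z, !Z):
                ○ open, literals {V=T, W=T, X=T, Z=F}.
      branch 2.2 (add (Y == !V)):
        (!Z || W): β-rule — branch into !Z  //  W.
          branch 2.2.1 (add !Z):
            (Z == Z): β-rule — branch into Z, Z  //  !Z, !Z.
              branch 2.2.1.1 (add Z, Z):
                × closes — contains both Z and !Z.
              branch 2.2.1.2 (add !Z, !Z):
                (Y == !V): β-rule — branch into Y, !V  //  !Y, !!V.
                  branch 2.2.1.2.1 (add Y, !V):
                    × closes — contains both V and !V.
                  branch 2.2.1.2.2 (add !Y, !!V):
                    ○ open, literals {V=T, Y=F, Z=F}.
          branch 2.2.2 (add W):
            (Z == Z): β-rule — branch into Z, Z  //  !Z, !Z.
              branch 2.2.2.1 (add Z, Z):
                (Y == !V): β-rule — branch into Y, !V  //  !Y, !!V.
                  branch 2.2.2.1.1 (add Y, !V):
                    × closes — contains both V and !V.
                  branch 2.2.2.1.2 (add !Y, !!V):
                    ○ open, literals {V=T, W=T, Y=F, Z=T}.
              branch 2.2.2.2 (add !Z, !Z):
                (Y == !V): β-rule — branch into Y, !V  //  !Y, !!V.
                  branch 2.2.2.2.1 (add Y, !V):
                    × closes — contains both V and !V.
                  branch 2.2.2.2.2 (add !Y, !!V):
                    ○ open, literals {V=T, W=T, Y=F, Z=F}.
15 branches closed, 12 open.
Each open branch fixes some atoms; the unmentioned ones are free. Counting distinct full assignments: branch {W=F, X=T, Z=F} (Y, V, U) contributes 8 new; branch {W=T, X=T, Z=T} (Y, V, U) contributes 8 new; branch {V=F, W=F, Y=T, Z=F} (X, U) contributes 2 new; branch {V=T, W=F, Y=F, Z=F} (X, U) contributes 2 new; branch {V=F, W=T, Y=T, Z=T} (X, U) contributes 2 new; branch {V=T, W=T, Y=F, Z=T} (X, U) contributes 2 new; branch {V=T, X=T, Z=F} (Y, W, U) contributes 4 new; branch {V=T, W=T, X=T, Z=T} (Y, U) contributes 0 new; branch {V=T, W=T, X=T, Z=F} (Y, U) contributes 0 new; branch {V=T, Y=F, Z=F} (X, W, U) contributes 2 new; branch {V=T, W=T, Y=F, Z=T} (X, U) contributes 0 new; branch {V=T, W=T, Y=F, Z=F} (X, U) contributes 0 new. Total: 30.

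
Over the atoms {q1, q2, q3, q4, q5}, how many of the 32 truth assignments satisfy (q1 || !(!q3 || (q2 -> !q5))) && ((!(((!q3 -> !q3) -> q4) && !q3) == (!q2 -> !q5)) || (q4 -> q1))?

18

Initial set: {((q1 || !(!q3 || (q2 -> !q5))) && ((!(((!q3 -> !q3) -> q4) && !q3) == (!q2 -> !q5)) || (q4 -> q1)))}.
((q1 || !(!q3 || (q2 -> !q5))) && ((!(((!q3 -> !q3) -> q4) && !q3) == (!q2 -> !q5)) || (q4 -> q1))): α-rule — add (q1 || !(!q3 || (q2 -> !q5))), ((!(((!q3 -> !q3) -> q4) && !q3) == (!q2 -> !q5)) || (q4 -> q1)).
(q1 || !(!q3 || (q2 -> !q5))): β-rule — branch into q1  //  !(!q3 || (q2 -> !q5)).
  branch 1 (add q1):
    ((!(((!q3 -> !q3) -> q4) && !q3) == (!q2 -> !q5)) || (q4 -> q1)): β-rule — branch into (!(((!q3 -> !q3) -> q4) && !q3) == (!q2 -> !q5))  //  (q4 -> q1).
      branch 1.1 (add (!(((!q3 -> !q3) -> q4) && !q3) == (!q2 -> !q5))):
        (!(((!q3 -> !q3) -> q4) && !q3) == (!q2 -> !q5)): β-rule — branch into !(((!q3 -> !q3) -> q4) && !q3), (!q2 -> !q5)  //  !!(((!q3 -> !q3) -> q4) && !q3), !(!q2 -> !q5).
          branch 1.1.1 (add !(((!q3 -> !q3) -> q4) && !q3), (!q2 -> !q5)):
            !(((!q3 -> !q3) -> q4) && !q3): β-rule — branch into !((!q3 -> !q3) -> q4)  //  !!q3.
              branch 1.1.1.1 (add !((!q3 -> !q3) -> q4)):
                !((!q3 -> !q3) -> q4): α-rule — add (!q3 -> !q3), !q4.
                (!q2 -> !q5): β-rule — branch into !!q2  //  !q5.
                  branch 1.1.1.1.1 (add !!q2):
                    (!q3 -> !q3): β-rule — branch into !!q3  //  !q3.
                      branch 1.1.1.1.1.1 (add !!q3):
                        ○ open, literals {q1=true, q2=true, q3=true, q4=false}.
                      branch 1.1.1.1.1.2 (add !q3):
                        ○ open, literals {q1=true, q2=true, q3=false, q4=false}.
                  branch 1.1.1.1.2 (add !q5):
                    (!q3 -> !q3): β-rule — branch into !!q3  //  !q3.
                      branch 1.1.1.1.2.1 (add !!q3):
                        ○ open, literals {q1=true, q3=true, q4=false, q5=false}.
                      branch 1.1.1.1.2.2 (add !q3):
                        ○ open, literals {q1=true, q3=false, q4=false, q5=false}.
              branch 1.1.1.2 (add !!q3):
                (!q2 -> !q5): β-rule — branch into !!q2  //  !q5.
                  branch 1.1.1.2.1 (add !!q2):
                    ○ open, literals {q1=true, q2=true, q3=true}.
                  branch 1.1.1.2.2 (add !q5):
                    ○ open, literals {q1=true, q3=true, q5=false}.
          branch 1.1.2 (add !!(((!q3 -> !q3) -> q4) && !q3), !(!q2 -> !q5)):
            !!(((!q3 -> !q3) -> q4) && !q3): α-rule — add ((!q3 -> !q3) -> q4), !q3.
            !(!q2 -> !q5): α-rule — add !q2, !!q5.
            ((!q3 -> !q3) -> q4): β-rule — branch into !(!q3 -> !q3)  //  q4.
              branch 1.1.2.1 (add !(!q3 -> !q3)):
                !(!q3 -> !q3): α-rule — add !q3, !!q3.
                × closes — contains both q3 and !q3.
              branch 1.1.2.2 (add q4):
                ○ open, literals {q1=true, q2=false, q3=false, q4=true, q5=true}.
      branch 1.2 (add (q4 -> q1)):
        (q4 -> q1): β-rule — branch into !q4  //  q1.
          branch 1.2.1 (add !q4):
            ○ open, literals {q1=true, q4=false}.
          branch 1.2.2 (add q1):
            ○ open, literals {q1=true}.
  branch 2 (add !(!q3 || (q2 -> !q5))):
    !(!q3 || (q2 -> !q5)): α-rule — add !!q3, !(q2 -> !q5).
    !(q2 -> !q5): α-rule — add q2, !!q5.
    ((!(((!q3 -> !q3) -> q4) && !q3) == (!q2 -> !q5)) || (q4 -> q1)): β-rule — branch into (!(((!q3 -> !q3) -> q4) && !q3) == (!q2 -> !q5))  //  (q4 -> q1).
      branch 2.1 (add (!(((!q3 -> !q3) -> q4) && !q3) == (!q2 -> !q5))):
        (!(((!q3 -> !q3) -> q4) && !q3) == (!q2 -> !q5)): β-rule — branch into !(((!q3 -> !q3) -> q4) && !q3), (!q2 -> !q5)  //  !!(((!q3 -> !q3) -> q4) && !q3), !(!q2 -> !q5).
          branch 2.1.1 (add !(((!q3 -> !q3) -> q4) && !q3), (!q2 -> !q5)):
            !(((!q3 -> !q3) -> q4) && !q3): β-rule — branch into !((!q3 -> !q3) -> q4)  //  !!q3.
              branch 2.1.1.1 (add !((!q3 -> !q3) -> q4)):
                !((!q3 -> !q3) -> q4): α-rule — add (!q3 -> !q3), !q4.
                (!q2 -> !q5): β-rule — branch into !!q2  //  !q5.
                  branch 2.1.1.1.1 (add !!q2):
                    (!q3 -> !q3): β-rule — branch into !!q3  //  !q3.
                      branch 2.1.1.1.1.1 (add !!q3):
                        ○ open, literals {q2=true, q3=true, q4=false, q5=true}.
                      branch 2.1.1.1.1.2 (add !q3):
                        × closes — contains both q3 and !q3.
                  branch 2.1.1.1.2 (add !q5):
                    × closes — contains both q5 and !q5.
              branch 2.1.1.2 (add !!q3):
                (!q2 -> !q5): β-rule — branch into !!q2  //  !q5.
                  branch 2.1.1.2.1 (add !!q2):
                    ○ open, literals {q2=true, q3=true, q5=true}.
                  branch 2.1.1.2.2 (add !q5):
                    × closes — contains both q5 and !q5.
          branch 2.1.2 (add !!(((!q3 -> !q3) -> q4) && !q3), !(!q2 -> !q5)):
            !!(((!q3 -> !q3) -> q4) && !q3): α-rule — add ((!q3 -> !q3) -> q4), !q3.
            × closes — contains both q3 and !q3.
      branch 2.2 (add (q4 -> q1)):
        (q4 -> q1): β-rule — branch into !q4  //  q1.
          branch 2.2.1 (add !q4):
            ○ open, literals {q2=true, q3=true, q4=false, q5=true}.
          branch 2.2.2 (add q1):
            ○ open, literals {q1=true, q2=true, q3=true, q5=true}.
5 branches closed, 13 open.
Each open branch fixes some atoms; the unmentioned ones are free. Counting distinct full assignments: branch {q1=true, q2=true, q3=true, q4=false} (q5) contributes 2 new; branch {q1=true, q2=true, q3=false, q4=false} (q5) contributes 2 new; branch {q1=true, q3=true, q4=false, q5=false} (q2) contributes 1 new; branch {q1=true, q3=false, q4=false, q5=false} (q2) contributes 1 new; branch {q1=true, q2=true, q3=true} (q4, q5) contributes 2 new; branch {q1=true, q3=true, q5=false} (q2, q4) contributes 1 new; branch {q1=true, q2=false, q3=false, q4=true, q5=true} (none free) contributes 1 new; branch {q1=true, q4=false} (q2, q3, q5) contributes 2 new; branch {q1=true} (q2, q3, q4, q5) contributes 4 new; branch {q2=true, q3=true, q4=false, q5=true} (q1) contributes 1 new; branch {q2=true, q3=true, q5=true} (q1, q4) contributes 1 new; branch {q2=true, q3=true, q4=false, q5=true} (q1) contributes 0 new; branch {q1=true, q2=true, q3=true, q5=true} (q4) contributes 0 new. Total: 18.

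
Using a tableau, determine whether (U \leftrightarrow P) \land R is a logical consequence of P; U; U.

Initial set: {P; U; U; \lnot ((U \leftrightarrow P) \land R)}.
\lnot ((U \leftrightarrow P) \land R): β-rule — branch into \lnot (U \leftrightarrow P)  //  \lnot R.
  branch 1 (add \lnot (U \leftrightarrow P)):
    \lnot (U \leftrightarrow P): β-rule — branch into U, \lnot P  //  \lnot U, P.
      branch 1.1 (add U, \lnot P):
        × closes — contains both P and \lnot P.
      branch 1.2 (add \lnot U, P):
        × closes — contains both U and \lnot U.
  branch 2 (add \lnot R):
    ○ open, literals {P=true, R=false, U=true}.
2 branches closed, 1 open.
An open branch gives a countermodel: P=true, R=false, U=true (unmentioned atoms arbitrary); the premises hold there but the conclusion fails.

No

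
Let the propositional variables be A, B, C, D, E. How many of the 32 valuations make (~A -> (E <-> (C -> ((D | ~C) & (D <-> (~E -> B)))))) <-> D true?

17

Initial set: {((~A -> (E <-> (C -> ((D | ~C) & (D <-> (~E -> B)))))) <-> D)}.
((~A -> (E <-> (C -> ((D | ~C) & (D <-> (~E -> B)))))) <-> D): β-rule — branch into (~A -> (E <-> (C -> ((D | ~C) & (D <-> (~E -> B)))))), D  //  ~(~A -> (E <-> (C -> ((D | ~C) & (D <-> (~E -> B)))))), ~D.
  branch 1 (add (~A -> (E <-> (C -> ((D | ~C) & (D <-> (~E -> B)))))), D):
    (~A -> (E <-> (C -> ((D | ~C) & (D <-> (~E -> B)))))): β-rule — branch into ~~A  //  (E <-> (C -> ((D | ~C) & (D <-> (~E -> B))))).
      branch 1.1 (add ~~A):
        ○ open, literals {A=true, D=true}.
      branch 1.2 (add (E <-> (C -> ((D | ~C) & (D <-> (~E -> B)))))):
        (E <-> (C -> ((D | ~C) & (D <-> (~E -> B))))): β-rule — branch into E, (C -> ((D | ~C) & (D <-> (~E -> B))))  //  ~E, ~(C -> ((D | ~C) & (D <-> (~E -> B)))).
          branch 1.2.1 (add E, (C -> ((D | ~C) & (D <-> (~E -> B))))):
            (C -> ((D | ~C) & (D <-> (~E -> B)))): β-rule — branch into ~C  //  ((D | ~C) & (D <-> (~E -> B))).
              branch 1.2.1.1 (add ~C):
                ○ open, literals {C=false, D=true, E=true}.
              branch 1.2.1.2 (add ((D | ~C) & (D <-> (~E -> B)))):
                ((D | ~C) & (D <-> (~E -> B))): α-rule — add (D | ~C), (D <-> (~E -> B)).
                (D | ~C): β-rule — branch into D  //  ~C.
                  branch 1.2.1.2.1 (add D):
                    (D <-> (~E -> B)): β-rule — branch into D, (~E -> B)  //  ~D, ~(~E -> B).
                      branch 1.2.1.2.1.1 (add D, (~E -> B)):
                        (~E -> B): β-rule — branch into ~~E  //  B.
                          branch 1.2.1.2.1.1.1 (add ~~E):
                            ○ open, literals {D=true, E=true}.
                          branch 1.2.1.2.1.1.2 (add B):
                            ○ open, literals {B=true, D=true, E=true}.
                      branch 1.2.1.2.1.2 (add ~D, ~(~E -> B)):
                        × closes — contains both D and ~D.
                  branch 1.2.1.2.2 (add ~C):
                    (D <-> (~E -> B)): β-rule — branch into D, (~E -> B)  //  ~D, ~(~E -> B).
                      branch 1.2.1.2.2.1 (add D, (~E -> B)):
                        (~E -> B): β-rule — branch into ~~E  //  B.
                          branch 1.2.1.2.2.1.1 (add ~~E):
                            ○ open, literals {C=false, D=true, E=true}.
                          branch 1.2.1.2.2.1.2 (add B):
                            ○ open, literals {B=true, C=false, D=true, E=true}.
                      branch 1.2.1.2.2.2 (add ~D, ~(~E -> B)):
                        × closes — contains both D and ~D.
          branch 1.2.2 (add ~E, ~(C -> ((D | ~C) & (D <-> (~E -> B))))):
            ~(C -> ((D | ~C) & (D <-> (~E -> B)))): α-rule — add C, ~((D | ~C) & (D <-> (~E -> B))).
            ~((D | ~C) & (D <-> (~E -> B))): β-rule — branch into ~(D | ~C)  //  ~(D <-> (~E -> B)).
              branch 1.2.2.1 (add ~(D | ~C)):
                ~(D | ~C): α-rule — add ~D, ~~C.
                × closes — contains both D and ~D.
              branch 1.2.2.2 (add ~(D <-> (~E -> B))):
                ~(D <-> (~E -> B)): β-rule — branch into D, ~(~E -> B)  //  ~D, (~E -> B).
                  branch 1.2.2.2.1 (add D, ~(~E -> B)):
                    ~(~E -> B): α-rule — add ~E, ~B.
                    ○ open, literals {B=false, C=true, D=true, E=false}.
                  branch 1.2.2.2.2 (add ~D, (~E -> B)):
                    × closes — contains both D and ~D.
  branch 2 (add ~(~A -> (E <-> (C -> ((D | ~C) & (D <-> (~E -> B)))))), ~D):
    ~(~A -> (E <-> (C -> ((D | ~C) & (D <-> (~E -> B)))))): α-rule — add ~A, ~(E <-> (C -> ((D | ~C) & (D <-> (~E -> B))))).
    ~(E <-> (C -> ((D | ~C) & (D <-> (~E -> B))))): β-rule — branch into E, ~(C -> ((D | ~C) & (D <-> (~E -> B))))  //  ~E, (C -> ((D | ~C) & (D <-> (~E -> B)))).
      branch 2.1 (add E, ~(C -> ((D | ~C) & (D <-> (~E -> B))))):
        ~(C -> ((D | ~C) & (D <-> (~E -> B)))): α-rule — add C, ~((D | ~C) & (D <-> (~E -> B))).
        ~((D | ~C) & (D <-> (~E -> B))): β-rule — branch into ~(D | ~C)  //  ~(D <-> (~E -> B)).
          branch 2.1.1 (add ~(D | ~C)):
            ~(D | ~C): α-rule — add ~D, ~~C.
            ○ open, literals {A=false, C=true, D=false, E=true}.
          branch 2.1.2 (add ~(D <-> (~E -> B))):
            ~(D <-> (~E -> B)): β-rule — branch into D, ~(~E -> B)  //  ~D, (~E -> B).
              branch 2.1.2.1 (add D, ~(~E -> B)):
                × closes — contains both D and ~D.
              branch 2.1.2.2 (add ~D, (~E -> B)):
                (~E -> B): β-rule — branch into ~~E  //  B.
                  branch 2.1.2.2.1 (add ~~E):
                    ○ open, literals {A=false, C=true, D=false, E=true}.
                  branch 2.1.2.2.2 (add B):
                    ○ open, literals {A=false, B=true, C=true, D=false, E=true}.
      branch 2.2 (add ~E, (C -> ((D | ~C) & (D <-> (~E -> B))))):
        (C -> ((D | ~C) & (D <-> (~E -> B)))): β-rule — branch into ~C  //  ((D | ~C) & (D <-> (~E -> B))).
          branch 2.2.1 (add ~C):
            ○ open, literals {A=false, C=false, D=false, E=false}.
          branch 2.2.2 (add ((D | ~C) & (D <-> (~E -> B)))):
            ((D | ~C) & (D <-> (~E -> B))): α-rule — add (D | ~C), (D <-> (~E -> B)).
            (D | ~C): β-rule — branch into D  //  ~C.
              branch 2.2.2.1 (add D):
                × closes — contains both D and ~D.
              branch 2.2.2.2 (add ~C):
                (D <-> (~E -> B)): β-rule — branch into D, (~E -> B)  //  ~D, ~(~E -> B).
                  branch 2.2.2.2.1 (add D, (~E -> B)):
                    × closes — contains both D and ~D.
                  branch 2.2.2.2.2 (add ~D, ~(~E -> B)):
                    ~(~E -> B): α-rule — add ~E, ~B.
                    ○ open, literals {A=false, B=false, C=false, D=false, E=false}.
7 branches closed, 12 open.
Each open branch fixes some atoms; the unmentioned ones are free. Counting distinct full assignments: branch {A=true, D=true} (B, C, E) contributes 8 new; branch {C=false, D=true, E=true} (A, B) contributes 2 new; branch {D=true, E=true} (A, B, C) contributes 2 new; branch {B=true, D=true, E=true} (A, C) contributes 0 new; branch {C=false, D=true, E=true} (A, B) contributes 0 new; branch {B=true, C=false, D=true, E=true} (A) contributes 0 new; branch {B=false, C=true, D=true, E=false} (A) contributes 1 new; branch {A=false, C=true, D=false, E=true} (B) contributes 2 new; branch {A=false, C=true, D=false, E=true} (B) contributes 0 new; branch {A=false, B=true, C=true, D=false, E=true} (none free) contributes 0 new; branch {A=false, C=false, D=false, E=false} (B) contributes 2 new; branch {A=false, B=false, C=false, D=false, E=false} (none free) contributes 0 new. Total: 17.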